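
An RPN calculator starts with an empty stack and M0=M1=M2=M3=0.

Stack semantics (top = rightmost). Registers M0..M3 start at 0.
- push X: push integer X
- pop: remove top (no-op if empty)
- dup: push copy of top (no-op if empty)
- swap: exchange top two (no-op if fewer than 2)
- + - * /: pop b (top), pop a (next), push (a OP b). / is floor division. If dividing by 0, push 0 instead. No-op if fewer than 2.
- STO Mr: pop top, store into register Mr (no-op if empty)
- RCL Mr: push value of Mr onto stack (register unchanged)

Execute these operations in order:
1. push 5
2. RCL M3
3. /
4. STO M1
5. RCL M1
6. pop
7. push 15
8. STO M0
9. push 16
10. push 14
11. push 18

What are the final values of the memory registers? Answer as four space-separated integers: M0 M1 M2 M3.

After op 1 (push 5): stack=[5] mem=[0,0,0,0]
After op 2 (RCL M3): stack=[5,0] mem=[0,0,0,0]
After op 3 (/): stack=[0] mem=[0,0,0,0]
After op 4 (STO M1): stack=[empty] mem=[0,0,0,0]
After op 5 (RCL M1): stack=[0] mem=[0,0,0,0]
After op 6 (pop): stack=[empty] mem=[0,0,0,0]
After op 7 (push 15): stack=[15] mem=[0,0,0,0]
After op 8 (STO M0): stack=[empty] mem=[15,0,0,0]
After op 9 (push 16): stack=[16] mem=[15,0,0,0]
After op 10 (push 14): stack=[16,14] mem=[15,0,0,0]
After op 11 (push 18): stack=[16,14,18] mem=[15,0,0,0]

Answer: 15 0 0 0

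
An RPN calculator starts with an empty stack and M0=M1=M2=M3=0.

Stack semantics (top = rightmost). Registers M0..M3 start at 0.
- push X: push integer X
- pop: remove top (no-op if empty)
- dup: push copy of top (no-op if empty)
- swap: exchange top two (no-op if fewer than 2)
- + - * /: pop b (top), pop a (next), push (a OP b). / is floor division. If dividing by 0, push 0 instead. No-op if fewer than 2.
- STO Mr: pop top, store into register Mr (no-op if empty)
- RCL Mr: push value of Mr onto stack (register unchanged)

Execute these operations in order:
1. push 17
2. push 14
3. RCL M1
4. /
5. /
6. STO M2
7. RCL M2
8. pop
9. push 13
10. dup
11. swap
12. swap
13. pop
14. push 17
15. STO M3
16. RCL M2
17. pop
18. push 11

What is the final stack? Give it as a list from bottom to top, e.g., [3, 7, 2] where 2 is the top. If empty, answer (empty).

Answer: [13, 11]

Derivation:
After op 1 (push 17): stack=[17] mem=[0,0,0,0]
After op 2 (push 14): stack=[17,14] mem=[0,0,0,0]
After op 3 (RCL M1): stack=[17,14,0] mem=[0,0,0,0]
After op 4 (/): stack=[17,0] mem=[0,0,0,0]
After op 5 (/): stack=[0] mem=[0,0,0,0]
After op 6 (STO M2): stack=[empty] mem=[0,0,0,0]
After op 7 (RCL M2): stack=[0] mem=[0,0,0,0]
After op 8 (pop): stack=[empty] mem=[0,0,0,0]
After op 9 (push 13): stack=[13] mem=[0,0,0,0]
After op 10 (dup): stack=[13,13] mem=[0,0,0,0]
After op 11 (swap): stack=[13,13] mem=[0,0,0,0]
After op 12 (swap): stack=[13,13] mem=[0,0,0,0]
After op 13 (pop): stack=[13] mem=[0,0,0,0]
After op 14 (push 17): stack=[13,17] mem=[0,0,0,0]
After op 15 (STO M3): stack=[13] mem=[0,0,0,17]
After op 16 (RCL M2): stack=[13,0] mem=[0,0,0,17]
After op 17 (pop): stack=[13] mem=[0,0,0,17]
After op 18 (push 11): stack=[13,11] mem=[0,0,0,17]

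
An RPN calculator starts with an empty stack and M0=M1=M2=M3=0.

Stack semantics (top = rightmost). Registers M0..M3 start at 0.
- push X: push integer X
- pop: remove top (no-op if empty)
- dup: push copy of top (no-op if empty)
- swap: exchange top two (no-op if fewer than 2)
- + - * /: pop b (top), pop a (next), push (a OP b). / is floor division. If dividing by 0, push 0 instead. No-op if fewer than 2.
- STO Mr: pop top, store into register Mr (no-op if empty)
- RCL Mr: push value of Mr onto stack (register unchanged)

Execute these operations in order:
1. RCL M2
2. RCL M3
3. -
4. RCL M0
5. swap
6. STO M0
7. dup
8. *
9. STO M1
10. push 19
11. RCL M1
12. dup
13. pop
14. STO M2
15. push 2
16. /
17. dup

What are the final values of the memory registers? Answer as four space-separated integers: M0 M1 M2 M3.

Answer: 0 0 0 0

Derivation:
After op 1 (RCL M2): stack=[0] mem=[0,0,0,0]
After op 2 (RCL M3): stack=[0,0] mem=[0,0,0,0]
After op 3 (-): stack=[0] mem=[0,0,0,0]
After op 4 (RCL M0): stack=[0,0] mem=[0,0,0,0]
After op 5 (swap): stack=[0,0] mem=[0,0,0,0]
After op 6 (STO M0): stack=[0] mem=[0,0,0,0]
After op 7 (dup): stack=[0,0] mem=[0,0,0,0]
After op 8 (*): stack=[0] mem=[0,0,0,0]
After op 9 (STO M1): stack=[empty] mem=[0,0,0,0]
After op 10 (push 19): stack=[19] mem=[0,0,0,0]
After op 11 (RCL M1): stack=[19,0] mem=[0,0,0,0]
After op 12 (dup): stack=[19,0,0] mem=[0,0,0,0]
After op 13 (pop): stack=[19,0] mem=[0,0,0,0]
After op 14 (STO M2): stack=[19] mem=[0,0,0,0]
After op 15 (push 2): stack=[19,2] mem=[0,0,0,0]
After op 16 (/): stack=[9] mem=[0,0,0,0]
After op 17 (dup): stack=[9,9] mem=[0,0,0,0]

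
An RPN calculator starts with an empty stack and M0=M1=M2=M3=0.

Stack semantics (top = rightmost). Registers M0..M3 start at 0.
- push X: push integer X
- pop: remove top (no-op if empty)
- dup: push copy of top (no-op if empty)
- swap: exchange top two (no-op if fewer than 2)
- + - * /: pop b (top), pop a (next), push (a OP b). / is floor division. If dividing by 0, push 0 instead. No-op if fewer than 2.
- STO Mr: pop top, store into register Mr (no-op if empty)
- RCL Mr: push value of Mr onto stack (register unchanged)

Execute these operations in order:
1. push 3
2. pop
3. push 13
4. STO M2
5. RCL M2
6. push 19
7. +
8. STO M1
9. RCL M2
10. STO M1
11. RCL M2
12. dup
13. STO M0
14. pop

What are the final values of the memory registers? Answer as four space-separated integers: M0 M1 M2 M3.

After op 1 (push 3): stack=[3] mem=[0,0,0,0]
After op 2 (pop): stack=[empty] mem=[0,0,0,0]
After op 3 (push 13): stack=[13] mem=[0,0,0,0]
After op 4 (STO M2): stack=[empty] mem=[0,0,13,0]
After op 5 (RCL M2): stack=[13] mem=[0,0,13,0]
After op 6 (push 19): stack=[13,19] mem=[0,0,13,0]
After op 7 (+): stack=[32] mem=[0,0,13,0]
After op 8 (STO M1): stack=[empty] mem=[0,32,13,0]
After op 9 (RCL M2): stack=[13] mem=[0,32,13,0]
After op 10 (STO M1): stack=[empty] mem=[0,13,13,0]
After op 11 (RCL M2): stack=[13] mem=[0,13,13,0]
After op 12 (dup): stack=[13,13] mem=[0,13,13,0]
After op 13 (STO M0): stack=[13] mem=[13,13,13,0]
After op 14 (pop): stack=[empty] mem=[13,13,13,0]

Answer: 13 13 13 0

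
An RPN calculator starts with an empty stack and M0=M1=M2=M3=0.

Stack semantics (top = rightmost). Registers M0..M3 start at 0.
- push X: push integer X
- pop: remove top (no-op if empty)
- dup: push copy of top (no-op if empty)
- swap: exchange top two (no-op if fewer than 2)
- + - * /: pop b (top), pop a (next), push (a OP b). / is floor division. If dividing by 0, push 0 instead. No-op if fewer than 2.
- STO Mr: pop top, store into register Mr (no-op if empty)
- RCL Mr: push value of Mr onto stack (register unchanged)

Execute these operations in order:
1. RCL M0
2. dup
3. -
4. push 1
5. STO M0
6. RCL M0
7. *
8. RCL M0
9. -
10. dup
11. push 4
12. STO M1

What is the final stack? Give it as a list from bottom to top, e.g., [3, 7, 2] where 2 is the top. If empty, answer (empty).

After op 1 (RCL M0): stack=[0] mem=[0,0,0,0]
After op 2 (dup): stack=[0,0] mem=[0,0,0,0]
After op 3 (-): stack=[0] mem=[0,0,0,0]
After op 4 (push 1): stack=[0,1] mem=[0,0,0,0]
After op 5 (STO M0): stack=[0] mem=[1,0,0,0]
After op 6 (RCL M0): stack=[0,1] mem=[1,0,0,0]
After op 7 (*): stack=[0] mem=[1,0,0,0]
After op 8 (RCL M0): stack=[0,1] mem=[1,0,0,0]
After op 9 (-): stack=[-1] mem=[1,0,0,0]
After op 10 (dup): stack=[-1,-1] mem=[1,0,0,0]
After op 11 (push 4): stack=[-1,-1,4] mem=[1,0,0,0]
After op 12 (STO M1): stack=[-1,-1] mem=[1,4,0,0]

Answer: [-1, -1]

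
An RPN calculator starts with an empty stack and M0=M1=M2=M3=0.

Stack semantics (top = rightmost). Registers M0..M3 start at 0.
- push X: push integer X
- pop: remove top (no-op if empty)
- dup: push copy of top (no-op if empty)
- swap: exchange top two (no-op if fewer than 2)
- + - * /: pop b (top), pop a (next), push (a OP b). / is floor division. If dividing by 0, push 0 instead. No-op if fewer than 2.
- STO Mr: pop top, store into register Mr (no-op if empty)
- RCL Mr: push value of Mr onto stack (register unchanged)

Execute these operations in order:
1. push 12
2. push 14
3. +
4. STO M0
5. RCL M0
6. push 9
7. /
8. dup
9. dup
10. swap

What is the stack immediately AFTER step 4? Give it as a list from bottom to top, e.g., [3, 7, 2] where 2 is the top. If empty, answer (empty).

After op 1 (push 12): stack=[12] mem=[0,0,0,0]
After op 2 (push 14): stack=[12,14] mem=[0,0,0,0]
After op 3 (+): stack=[26] mem=[0,0,0,0]
After op 4 (STO M0): stack=[empty] mem=[26,0,0,0]

(empty)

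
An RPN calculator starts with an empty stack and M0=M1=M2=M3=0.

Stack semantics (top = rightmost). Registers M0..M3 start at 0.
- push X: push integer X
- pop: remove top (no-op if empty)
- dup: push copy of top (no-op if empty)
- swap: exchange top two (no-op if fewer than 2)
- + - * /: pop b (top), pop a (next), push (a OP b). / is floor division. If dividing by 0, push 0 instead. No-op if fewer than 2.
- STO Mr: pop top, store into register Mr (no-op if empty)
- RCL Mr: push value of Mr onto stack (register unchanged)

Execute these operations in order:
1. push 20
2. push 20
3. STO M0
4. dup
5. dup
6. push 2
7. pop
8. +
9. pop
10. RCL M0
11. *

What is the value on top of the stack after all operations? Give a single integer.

After op 1 (push 20): stack=[20] mem=[0,0,0,0]
After op 2 (push 20): stack=[20,20] mem=[0,0,0,0]
After op 3 (STO M0): stack=[20] mem=[20,0,0,0]
After op 4 (dup): stack=[20,20] mem=[20,0,0,0]
After op 5 (dup): stack=[20,20,20] mem=[20,0,0,0]
After op 6 (push 2): stack=[20,20,20,2] mem=[20,0,0,0]
After op 7 (pop): stack=[20,20,20] mem=[20,0,0,0]
After op 8 (+): stack=[20,40] mem=[20,0,0,0]
After op 9 (pop): stack=[20] mem=[20,0,0,0]
After op 10 (RCL M0): stack=[20,20] mem=[20,0,0,0]
After op 11 (*): stack=[400] mem=[20,0,0,0]

Answer: 400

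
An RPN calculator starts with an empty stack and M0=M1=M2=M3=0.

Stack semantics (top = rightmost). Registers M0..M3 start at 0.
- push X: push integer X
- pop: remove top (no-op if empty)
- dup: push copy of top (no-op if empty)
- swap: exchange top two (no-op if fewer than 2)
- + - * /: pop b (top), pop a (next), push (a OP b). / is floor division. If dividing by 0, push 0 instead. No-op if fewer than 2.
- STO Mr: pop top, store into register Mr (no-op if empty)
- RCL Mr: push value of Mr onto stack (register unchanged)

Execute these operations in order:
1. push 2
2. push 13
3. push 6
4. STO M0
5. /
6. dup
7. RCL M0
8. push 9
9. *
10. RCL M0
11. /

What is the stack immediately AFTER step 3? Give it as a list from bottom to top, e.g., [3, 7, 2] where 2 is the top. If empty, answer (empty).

After op 1 (push 2): stack=[2] mem=[0,0,0,0]
After op 2 (push 13): stack=[2,13] mem=[0,0,0,0]
After op 3 (push 6): stack=[2,13,6] mem=[0,0,0,0]

[2, 13, 6]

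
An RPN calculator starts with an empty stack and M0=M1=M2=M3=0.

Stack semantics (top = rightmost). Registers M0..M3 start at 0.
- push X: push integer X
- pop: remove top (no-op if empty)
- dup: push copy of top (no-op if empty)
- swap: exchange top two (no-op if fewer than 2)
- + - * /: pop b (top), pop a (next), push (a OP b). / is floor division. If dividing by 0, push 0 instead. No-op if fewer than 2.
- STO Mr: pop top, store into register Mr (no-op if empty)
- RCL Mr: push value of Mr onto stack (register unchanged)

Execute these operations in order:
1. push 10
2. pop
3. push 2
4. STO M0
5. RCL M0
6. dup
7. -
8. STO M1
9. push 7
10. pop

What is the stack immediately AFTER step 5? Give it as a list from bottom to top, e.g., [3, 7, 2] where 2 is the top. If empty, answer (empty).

After op 1 (push 10): stack=[10] mem=[0,0,0,0]
After op 2 (pop): stack=[empty] mem=[0,0,0,0]
After op 3 (push 2): stack=[2] mem=[0,0,0,0]
After op 4 (STO M0): stack=[empty] mem=[2,0,0,0]
After op 5 (RCL M0): stack=[2] mem=[2,0,0,0]

[2]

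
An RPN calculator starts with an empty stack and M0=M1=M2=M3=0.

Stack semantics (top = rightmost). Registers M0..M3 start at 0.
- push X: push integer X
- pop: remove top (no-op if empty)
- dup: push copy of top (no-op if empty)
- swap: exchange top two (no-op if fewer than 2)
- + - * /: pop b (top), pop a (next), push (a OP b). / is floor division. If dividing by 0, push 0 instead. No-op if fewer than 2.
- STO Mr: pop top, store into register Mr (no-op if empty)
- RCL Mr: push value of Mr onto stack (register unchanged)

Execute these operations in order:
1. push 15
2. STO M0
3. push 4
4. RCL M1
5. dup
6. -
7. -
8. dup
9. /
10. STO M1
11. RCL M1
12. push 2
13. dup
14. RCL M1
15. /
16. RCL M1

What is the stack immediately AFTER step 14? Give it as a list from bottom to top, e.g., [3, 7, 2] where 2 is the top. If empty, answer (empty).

After op 1 (push 15): stack=[15] mem=[0,0,0,0]
After op 2 (STO M0): stack=[empty] mem=[15,0,0,0]
After op 3 (push 4): stack=[4] mem=[15,0,0,0]
After op 4 (RCL M1): stack=[4,0] mem=[15,0,0,0]
After op 5 (dup): stack=[4,0,0] mem=[15,0,0,0]
After op 6 (-): stack=[4,0] mem=[15,0,0,0]
After op 7 (-): stack=[4] mem=[15,0,0,0]
After op 8 (dup): stack=[4,4] mem=[15,0,0,0]
After op 9 (/): stack=[1] mem=[15,0,0,0]
After op 10 (STO M1): stack=[empty] mem=[15,1,0,0]
After op 11 (RCL M1): stack=[1] mem=[15,1,0,0]
After op 12 (push 2): stack=[1,2] mem=[15,1,0,0]
After op 13 (dup): stack=[1,2,2] mem=[15,1,0,0]
After op 14 (RCL M1): stack=[1,2,2,1] mem=[15,1,0,0]

[1, 2, 2, 1]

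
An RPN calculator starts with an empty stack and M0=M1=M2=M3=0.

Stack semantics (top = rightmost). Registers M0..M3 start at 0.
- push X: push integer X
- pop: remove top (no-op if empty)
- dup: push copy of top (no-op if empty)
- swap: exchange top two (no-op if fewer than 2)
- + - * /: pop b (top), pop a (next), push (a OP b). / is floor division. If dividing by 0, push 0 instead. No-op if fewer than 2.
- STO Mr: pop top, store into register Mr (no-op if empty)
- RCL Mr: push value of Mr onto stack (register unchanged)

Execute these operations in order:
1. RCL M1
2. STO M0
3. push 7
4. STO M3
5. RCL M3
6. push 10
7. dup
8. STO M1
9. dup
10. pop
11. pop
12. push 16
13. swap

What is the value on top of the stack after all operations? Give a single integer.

Answer: 7

Derivation:
After op 1 (RCL M1): stack=[0] mem=[0,0,0,0]
After op 2 (STO M0): stack=[empty] mem=[0,0,0,0]
After op 3 (push 7): stack=[7] mem=[0,0,0,0]
After op 4 (STO M3): stack=[empty] mem=[0,0,0,7]
After op 5 (RCL M3): stack=[7] mem=[0,0,0,7]
After op 6 (push 10): stack=[7,10] mem=[0,0,0,7]
After op 7 (dup): stack=[7,10,10] mem=[0,0,0,7]
After op 8 (STO M1): stack=[7,10] mem=[0,10,0,7]
After op 9 (dup): stack=[7,10,10] mem=[0,10,0,7]
After op 10 (pop): stack=[7,10] mem=[0,10,0,7]
After op 11 (pop): stack=[7] mem=[0,10,0,7]
After op 12 (push 16): stack=[7,16] mem=[0,10,0,7]
After op 13 (swap): stack=[16,7] mem=[0,10,0,7]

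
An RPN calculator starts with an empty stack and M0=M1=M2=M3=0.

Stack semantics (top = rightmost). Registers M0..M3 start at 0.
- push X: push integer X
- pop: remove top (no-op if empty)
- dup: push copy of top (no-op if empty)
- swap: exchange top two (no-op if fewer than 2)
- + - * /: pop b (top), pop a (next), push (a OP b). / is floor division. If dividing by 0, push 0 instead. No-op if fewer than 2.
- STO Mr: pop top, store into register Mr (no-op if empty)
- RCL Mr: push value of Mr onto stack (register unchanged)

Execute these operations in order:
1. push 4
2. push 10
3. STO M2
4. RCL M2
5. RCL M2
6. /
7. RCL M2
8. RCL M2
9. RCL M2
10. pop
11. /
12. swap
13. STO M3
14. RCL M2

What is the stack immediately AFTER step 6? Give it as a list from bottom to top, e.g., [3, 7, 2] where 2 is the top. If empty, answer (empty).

After op 1 (push 4): stack=[4] mem=[0,0,0,0]
After op 2 (push 10): stack=[4,10] mem=[0,0,0,0]
After op 3 (STO M2): stack=[4] mem=[0,0,10,0]
After op 4 (RCL M2): stack=[4,10] mem=[0,0,10,0]
After op 5 (RCL M2): stack=[4,10,10] mem=[0,0,10,0]
After op 6 (/): stack=[4,1] mem=[0,0,10,0]

[4, 1]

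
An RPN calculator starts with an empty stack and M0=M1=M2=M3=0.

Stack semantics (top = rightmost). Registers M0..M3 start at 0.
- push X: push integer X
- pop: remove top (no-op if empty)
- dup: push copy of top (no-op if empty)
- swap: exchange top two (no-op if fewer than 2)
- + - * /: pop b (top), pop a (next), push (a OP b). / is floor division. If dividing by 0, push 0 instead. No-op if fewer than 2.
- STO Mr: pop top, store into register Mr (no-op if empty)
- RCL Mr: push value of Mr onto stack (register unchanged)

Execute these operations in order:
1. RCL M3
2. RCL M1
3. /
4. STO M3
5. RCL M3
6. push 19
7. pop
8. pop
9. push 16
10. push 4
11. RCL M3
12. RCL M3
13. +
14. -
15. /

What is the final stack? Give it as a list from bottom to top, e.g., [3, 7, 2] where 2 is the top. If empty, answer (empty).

After op 1 (RCL M3): stack=[0] mem=[0,0,0,0]
After op 2 (RCL M1): stack=[0,0] mem=[0,0,0,0]
After op 3 (/): stack=[0] mem=[0,0,0,0]
After op 4 (STO M3): stack=[empty] mem=[0,0,0,0]
After op 5 (RCL M3): stack=[0] mem=[0,0,0,0]
After op 6 (push 19): stack=[0,19] mem=[0,0,0,0]
After op 7 (pop): stack=[0] mem=[0,0,0,0]
After op 8 (pop): stack=[empty] mem=[0,0,0,0]
After op 9 (push 16): stack=[16] mem=[0,0,0,0]
After op 10 (push 4): stack=[16,4] mem=[0,0,0,0]
After op 11 (RCL M3): stack=[16,4,0] mem=[0,0,0,0]
After op 12 (RCL M3): stack=[16,4,0,0] mem=[0,0,0,0]
After op 13 (+): stack=[16,4,0] mem=[0,0,0,0]
After op 14 (-): stack=[16,4] mem=[0,0,0,0]
After op 15 (/): stack=[4] mem=[0,0,0,0]

Answer: [4]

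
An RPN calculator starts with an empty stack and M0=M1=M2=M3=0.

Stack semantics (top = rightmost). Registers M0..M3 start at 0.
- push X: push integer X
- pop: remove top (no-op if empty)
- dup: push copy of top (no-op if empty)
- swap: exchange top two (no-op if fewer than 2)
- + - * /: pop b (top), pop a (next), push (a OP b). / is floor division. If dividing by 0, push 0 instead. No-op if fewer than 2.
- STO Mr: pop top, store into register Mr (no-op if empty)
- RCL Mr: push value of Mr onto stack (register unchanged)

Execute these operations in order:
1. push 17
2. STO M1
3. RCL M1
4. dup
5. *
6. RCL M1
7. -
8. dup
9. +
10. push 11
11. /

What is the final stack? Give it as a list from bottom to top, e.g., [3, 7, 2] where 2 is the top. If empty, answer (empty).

After op 1 (push 17): stack=[17] mem=[0,0,0,0]
After op 2 (STO M1): stack=[empty] mem=[0,17,0,0]
After op 3 (RCL M1): stack=[17] mem=[0,17,0,0]
After op 4 (dup): stack=[17,17] mem=[0,17,0,0]
After op 5 (*): stack=[289] mem=[0,17,0,0]
After op 6 (RCL M1): stack=[289,17] mem=[0,17,0,0]
After op 7 (-): stack=[272] mem=[0,17,0,0]
After op 8 (dup): stack=[272,272] mem=[0,17,0,0]
After op 9 (+): stack=[544] mem=[0,17,0,0]
After op 10 (push 11): stack=[544,11] mem=[0,17,0,0]
After op 11 (/): stack=[49] mem=[0,17,0,0]

Answer: [49]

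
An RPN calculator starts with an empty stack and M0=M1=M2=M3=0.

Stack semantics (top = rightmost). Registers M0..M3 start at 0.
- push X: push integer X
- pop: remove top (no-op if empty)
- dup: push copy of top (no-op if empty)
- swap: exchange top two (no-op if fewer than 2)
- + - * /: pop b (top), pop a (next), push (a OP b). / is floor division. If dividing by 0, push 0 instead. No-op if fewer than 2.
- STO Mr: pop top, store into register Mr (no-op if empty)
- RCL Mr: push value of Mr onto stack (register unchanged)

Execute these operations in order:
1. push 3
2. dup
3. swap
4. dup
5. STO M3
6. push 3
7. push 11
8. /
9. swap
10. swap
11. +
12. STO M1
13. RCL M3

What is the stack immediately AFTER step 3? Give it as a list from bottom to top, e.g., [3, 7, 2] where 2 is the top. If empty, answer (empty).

After op 1 (push 3): stack=[3] mem=[0,0,0,0]
After op 2 (dup): stack=[3,3] mem=[0,0,0,0]
After op 3 (swap): stack=[3,3] mem=[0,0,0,0]

[3, 3]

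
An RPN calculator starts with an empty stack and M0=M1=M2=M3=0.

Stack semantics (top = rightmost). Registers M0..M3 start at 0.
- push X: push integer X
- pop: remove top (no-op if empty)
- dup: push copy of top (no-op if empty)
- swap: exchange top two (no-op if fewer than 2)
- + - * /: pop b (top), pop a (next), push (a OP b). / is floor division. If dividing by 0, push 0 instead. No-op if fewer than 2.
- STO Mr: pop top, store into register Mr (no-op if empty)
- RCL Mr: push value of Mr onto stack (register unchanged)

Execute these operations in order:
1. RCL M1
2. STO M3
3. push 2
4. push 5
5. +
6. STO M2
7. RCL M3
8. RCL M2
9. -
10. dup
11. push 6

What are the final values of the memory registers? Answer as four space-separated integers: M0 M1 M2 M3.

After op 1 (RCL M1): stack=[0] mem=[0,0,0,0]
After op 2 (STO M3): stack=[empty] mem=[0,0,0,0]
After op 3 (push 2): stack=[2] mem=[0,0,0,0]
After op 4 (push 5): stack=[2,5] mem=[0,0,0,0]
After op 5 (+): stack=[7] mem=[0,0,0,0]
After op 6 (STO M2): stack=[empty] mem=[0,0,7,0]
After op 7 (RCL M3): stack=[0] mem=[0,0,7,0]
After op 8 (RCL M2): stack=[0,7] mem=[0,0,7,0]
After op 9 (-): stack=[-7] mem=[0,0,7,0]
After op 10 (dup): stack=[-7,-7] mem=[0,0,7,0]
After op 11 (push 6): stack=[-7,-7,6] mem=[0,0,7,0]

Answer: 0 0 7 0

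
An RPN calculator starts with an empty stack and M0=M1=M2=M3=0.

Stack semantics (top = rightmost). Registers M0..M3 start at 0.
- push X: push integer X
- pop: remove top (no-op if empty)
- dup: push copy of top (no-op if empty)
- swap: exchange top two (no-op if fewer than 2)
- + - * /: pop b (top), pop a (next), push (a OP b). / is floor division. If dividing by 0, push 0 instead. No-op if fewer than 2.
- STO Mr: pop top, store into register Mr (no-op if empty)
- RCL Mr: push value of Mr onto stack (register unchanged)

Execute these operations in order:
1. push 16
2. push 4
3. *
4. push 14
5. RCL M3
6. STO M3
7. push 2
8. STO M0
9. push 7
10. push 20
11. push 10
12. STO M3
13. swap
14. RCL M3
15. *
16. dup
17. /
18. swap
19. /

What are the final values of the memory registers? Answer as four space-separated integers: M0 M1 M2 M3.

Answer: 2 0 0 10

Derivation:
After op 1 (push 16): stack=[16] mem=[0,0,0,0]
After op 2 (push 4): stack=[16,4] mem=[0,0,0,0]
After op 3 (*): stack=[64] mem=[0,0,0,0]
After op 4 (push 14): stack=[64,14] mem=[0,0,0,0]
After op 5 (RCL M3): stack=[64,14,0] mem=[0,0,0,0]
After op 6 (STO M3): stack=[64,14] mem=[0,0,0,0]
After op 7 (push 2): stack=[64,14,2] mem=[0,0,0,0]
After op 8 (STO M0): stack=[64,14] mem=[2,0,0,0]
After op 9 (push 7): stack=[64,14,7] mem=[2,0,0,0]
After op 10 (push 20): stack=[64,14,7,20] mem=[2,0,0,0]
After op 11 (push 10): stack=[64,14,7,20,10] mem=[2,0,0,0]
After op 12 (STO M3): stack=[64,14,7,20] mem=[2,0,0,10]
After op 13 (swap): stack=[64,14,20,7] mem=[2,0,0,10]
After op 14 (RCL M3): stack=[64,14,20,7,10] mem=[2,0,0,10]
After op 15 (*): stack=[64,14,20,70] mem=[2,0,0,10]
After op 16 (dup): stack=[64,14,20,70,70] mem=[2,0,0,10]
After op 17 (/): stack=[64,14,20,1] mem=[2,0,0,10]
After op 18 (swap): stack=[64,14,1,20] mem=[2,0,0,10]
After op 19 (/): stack=[64,14,0] mem=[2,0,0,10]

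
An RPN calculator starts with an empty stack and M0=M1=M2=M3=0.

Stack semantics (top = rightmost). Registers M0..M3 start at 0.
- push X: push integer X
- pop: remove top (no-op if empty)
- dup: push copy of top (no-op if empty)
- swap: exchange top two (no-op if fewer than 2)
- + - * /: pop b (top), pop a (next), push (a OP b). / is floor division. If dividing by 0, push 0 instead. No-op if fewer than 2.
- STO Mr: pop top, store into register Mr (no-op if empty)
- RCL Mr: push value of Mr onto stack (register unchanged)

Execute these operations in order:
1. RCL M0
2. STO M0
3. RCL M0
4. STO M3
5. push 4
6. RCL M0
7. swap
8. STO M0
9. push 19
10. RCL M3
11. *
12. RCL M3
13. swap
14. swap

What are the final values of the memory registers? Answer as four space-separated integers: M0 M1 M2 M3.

Answer: 4 0 0 0

Derivation:
After op 1 (RCL M0): stack=[0] mem=[0,0,0,0]
After op 2 (STO M0): stack=[empty] mem=[0,0,0,0]
After op 3 (RCL M0): stack=[0] mem=[0,0,0,0]
After op 4 (STO M3): stack=[empty] mem=[0,0,0,0]
After op 5 (push 4): stack=[4] mem=[0,0,0,0]
After op 6 (RCL M0): stack=[4,0] mem=[0,0,0,0]
After op 7 (swap): stack=[0,4] mem=[0,0,0,0]
After op 8 (STO M0): stack=[0] mem=[4,0,0,0]
After op 9 (push 19): stack=[0,19] mem=[4,0,0,0]
After op 10 (RCL M3): stack=[0,19,0] mem=[4,0,0,0]
After op 11 (*): stack=[0,0] mem=[4,0,0,0]
After op 12 (RCL M3): stack=[0,0,0] mem=[4,0,0,0]
After op 13 (swap): stack=[0,0,0] mem=[4,0,0,0]
After op 14 (swap): stack=[0,0,0] mem=[4,0,0,0]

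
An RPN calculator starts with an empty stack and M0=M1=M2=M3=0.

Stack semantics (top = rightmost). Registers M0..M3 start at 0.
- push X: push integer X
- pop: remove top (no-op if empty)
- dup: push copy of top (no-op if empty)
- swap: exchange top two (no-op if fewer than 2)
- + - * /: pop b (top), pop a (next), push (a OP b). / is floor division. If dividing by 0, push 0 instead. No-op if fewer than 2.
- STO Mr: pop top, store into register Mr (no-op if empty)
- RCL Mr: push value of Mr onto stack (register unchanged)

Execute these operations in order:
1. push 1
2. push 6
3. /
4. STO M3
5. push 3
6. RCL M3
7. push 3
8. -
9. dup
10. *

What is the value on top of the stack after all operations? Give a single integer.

After op 1 (push 1): stack=[1] mem=[0,0,0,0]
After op 2 (push 6): stack=[1,6] mem=[0,0,0,0]
After op 3 (/): stack=[0] mem=[0,0,0,0]
After op 4 (STO M3): stack=[empty] mem=[0,0,0,0]
After op 5 (push 3): stack=[3] mem=[0,0,0,0]
After op 6 (RCL M3): stack=[3,0] mem=[0,0,0,0]
After op 7 (push 3): stack=[3,0,3] mem=[0,0,0,0]
After op 8 (-): stack=[3,-3] mem=[0,0,0,0]
After op 9 (dup): stack=[3,-3,-3] mem=[0,0,0,0]
After op 10 (*): stack=[3,9] mem=[0,0,0,0]

Answer: 9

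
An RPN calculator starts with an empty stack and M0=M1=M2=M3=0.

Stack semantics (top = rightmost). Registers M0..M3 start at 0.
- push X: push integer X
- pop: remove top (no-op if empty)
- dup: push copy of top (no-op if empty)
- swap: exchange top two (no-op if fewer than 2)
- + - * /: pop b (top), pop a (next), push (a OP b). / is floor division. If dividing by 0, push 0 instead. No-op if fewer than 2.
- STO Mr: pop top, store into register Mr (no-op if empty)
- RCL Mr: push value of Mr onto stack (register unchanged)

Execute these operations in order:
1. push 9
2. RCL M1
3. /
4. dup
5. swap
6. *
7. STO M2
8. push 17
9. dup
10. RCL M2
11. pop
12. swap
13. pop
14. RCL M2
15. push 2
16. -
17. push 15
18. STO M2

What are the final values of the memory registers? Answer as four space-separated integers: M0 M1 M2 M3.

After op 1 (push 9): stack=[9] mem=[0,0,0,0]
After op 2 (RCL M1): stack=[9,0] mem=[0,0,0,0]
After op 3 (/): stack=[0] mem=[0,0,0,0]
After op 4 (dup): stack=[0,0] mem=[0,0,0,0]
After op 5 (swap): stack=[0,0] mem=[0,0,0,0]
After op 6 (*): stack=[0] mem=[0,0,0,0]
After op 7 (STO M2): stack=[empty] mem=[0,0,0,0]
After op 8 (push 17): stack=[17] mem=[0,0,0,0]
After op 9 (dup): stack=[17,17] mem=[0,0,0,0]
After op 10 (RCL M2): stack=[17,17,0] mem=[0,0,0,0]
After op 11 (pop): stack=[17,17] mem=[0,0,0,0]
After op 12 (swap): stack=[17,17] mem=[0,0,0,0]
After op 13 (pop): stack=[17] mem=[0,0,0,0]
After op 14 (RCL M2): stack=[17,0] mem=[0,0,0,0]
After op 15 (push 2): stack=[17,0,2] mem=[0,0,0,0]
After op 16 (-): stack=[17,-2] mem=[0,0,0,0]
After op 17 (push 15): stack=[17,-2,15] mem=[0,0,0,0]
After op 18 (STO M2): stack=[17,-2] mem=[0,0,15,0]

Answer: 0 0 15 0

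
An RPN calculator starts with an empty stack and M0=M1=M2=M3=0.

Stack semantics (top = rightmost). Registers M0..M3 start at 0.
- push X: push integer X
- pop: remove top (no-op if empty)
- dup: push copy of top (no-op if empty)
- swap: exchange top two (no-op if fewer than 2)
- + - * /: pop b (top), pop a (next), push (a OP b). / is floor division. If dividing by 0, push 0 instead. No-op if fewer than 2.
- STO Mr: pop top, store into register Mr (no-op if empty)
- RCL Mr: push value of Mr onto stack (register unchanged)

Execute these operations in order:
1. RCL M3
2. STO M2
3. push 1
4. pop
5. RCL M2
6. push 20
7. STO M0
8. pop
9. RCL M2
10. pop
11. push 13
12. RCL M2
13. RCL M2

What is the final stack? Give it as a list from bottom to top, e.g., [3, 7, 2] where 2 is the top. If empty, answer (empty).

After op 1 (RCL M3): stack=[0] mem=[0,0,0,0]
After op 2 (STO M2): stack=[empty] mem=[0,0,0,0]
After op 3 (push 1): stack=[1] mem=[0,0,0,0]
After op 4 (pop): stack=[empty] mem=[0,0,0,0]
After op 5 (RCL M2): stack=[0] mem=[0,0,0,0]
After op 6 (push 20): stack=[0,20] mem=[0,0,0,0]
After op 7 (STO M0): stack=[0] mem=[20,0,0,0]
After op 8 (pop): stack=[empty] mem=[20,0,0,0]
After op 9 (RCL M2): stack=[0] mem=[20,0,0,0]
After op 10 (pop): stack=[empty] mem=[20,0,0,0]
After op 11 (push 13): stack=[13] mem=[20,0,0,0]
After op 12 (RCL M2): stack=[13,0] mem=[20,0,0,0]
After op 13 (RCL M2): stack=[13,0,0] mem=[20,0,0,0]

Answer: [13, 0, 0]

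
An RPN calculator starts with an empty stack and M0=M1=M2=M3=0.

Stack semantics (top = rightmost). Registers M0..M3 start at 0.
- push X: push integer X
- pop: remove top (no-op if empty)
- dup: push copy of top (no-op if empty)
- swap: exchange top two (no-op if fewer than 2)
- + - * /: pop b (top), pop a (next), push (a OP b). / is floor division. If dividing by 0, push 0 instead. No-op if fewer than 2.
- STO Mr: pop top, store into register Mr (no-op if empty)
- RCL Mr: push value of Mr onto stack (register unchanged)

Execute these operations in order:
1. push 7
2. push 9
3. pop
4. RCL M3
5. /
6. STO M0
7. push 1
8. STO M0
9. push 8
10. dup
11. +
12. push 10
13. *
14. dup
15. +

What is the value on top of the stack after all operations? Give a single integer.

After op 1 (push 7): stack=[7] mem=[0,0,0,0]
After op 2 (push 9): stack=[7,9] mem=[0,0,0,0]
After op 3 (pop): stack=[7] mem=[0,0,0,0]
After op 4 (RCL M3): stack=[7,0] mem=[0,0,0,0]
After op 5 (/): stack=[0] mem=[0,0,0,0]
After op 6 (STO M0): stack=[empty] mem=[0,0,0,0]
After op 7 (push 1): stack=[1] mem=[0,0,0,0]
After op 8 (STO M0): stack=[empty] mem=[1,0,0,0]
After op 9 (push 8): stack=[8] mem=[1,0,0,0]
After op 10 (dup): stack=[8,8] mem=[1,0,0,0]
After op 11 (+): stack=[16] mem=[1,0,0,0]
After op 12 (push 10): stack=[16,10] mem=[1,0,0,0]
After op 13 (*): stack=[160] mem=[1,0,0,0]
After op 14 (dup): stack=[160,160] mem=[1,0,0,0]
After op 15 (+): stack=[320] mem=[1,0,0,0]

Answer: 320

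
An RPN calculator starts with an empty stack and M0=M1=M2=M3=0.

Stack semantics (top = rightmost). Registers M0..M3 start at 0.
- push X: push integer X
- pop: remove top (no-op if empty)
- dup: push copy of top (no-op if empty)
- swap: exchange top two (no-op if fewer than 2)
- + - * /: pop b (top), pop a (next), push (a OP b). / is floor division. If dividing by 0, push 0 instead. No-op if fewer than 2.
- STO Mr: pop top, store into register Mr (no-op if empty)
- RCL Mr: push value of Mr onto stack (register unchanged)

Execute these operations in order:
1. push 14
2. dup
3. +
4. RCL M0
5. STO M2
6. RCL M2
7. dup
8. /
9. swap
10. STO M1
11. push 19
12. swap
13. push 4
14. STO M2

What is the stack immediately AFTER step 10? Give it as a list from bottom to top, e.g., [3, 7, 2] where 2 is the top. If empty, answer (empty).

After op 1 (push 14): stack=[14] mem=[0,0,0,0]
After op 2 (dup): stack=[14,14] mem=[0,0,0,0]
After op 3 (+): stack=[28] mem=[0,0,0,0]
After op 4 (RCL M0): stack=[28,0] mem=[0,0,0,0]
After op 5 (STO M2): stack=[28] mem=[0,0,0,0]
After op 6 (RCL M2): stack=[28,0] mem=[0,0,0,0]
After op 7 (dup): stack=[28,0,0] mem=[0,0,0,0]
After op 8 (/): stack=[28,0] mem=[0,0,0,0]
After op 9 (swap): stack=[0,28] mem=[0,0,0,0]
After op 10 (STO M1): stack=[0] mem=[0,28,0,0]

[0]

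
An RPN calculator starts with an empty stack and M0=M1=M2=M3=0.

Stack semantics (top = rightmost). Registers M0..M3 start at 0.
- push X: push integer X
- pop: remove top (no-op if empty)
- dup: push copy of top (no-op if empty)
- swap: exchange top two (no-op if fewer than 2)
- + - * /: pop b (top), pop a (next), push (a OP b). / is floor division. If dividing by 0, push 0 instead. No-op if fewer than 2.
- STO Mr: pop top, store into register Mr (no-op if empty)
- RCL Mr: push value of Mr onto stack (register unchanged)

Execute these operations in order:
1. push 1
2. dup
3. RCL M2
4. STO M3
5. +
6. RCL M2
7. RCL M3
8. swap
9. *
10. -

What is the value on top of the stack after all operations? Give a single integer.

Answer: 2

Derivation:
After op 1 (push 1): stack=[1] mem=[0,0,0,0]
After op 2 (dup): stack=[1,1] mem=[0,0,0,0]
After op 3 (RCL M2): stack=[1,1,0] mem=[0,0,0,0]
After op 4 (STO M3): stack=[1,1] mem=[0,0,0,0]
After op 5 (+): stack=[2] mem=[0,0,0,0]
After op 6 (RCL M2): stack=[2,0] mem=[0,0,0,0]
After op 7 (RCL M3): stack=[2,0,0] mem=[0,0,0,0]
After op 8 (swap): stack=[2,0,0] mem=[0,0,0,0]
After op 9 (*): stack=[2,0] mem=[0,0,0,0]
After op 10 (-): stack=[2] mem=[0,0,0,0]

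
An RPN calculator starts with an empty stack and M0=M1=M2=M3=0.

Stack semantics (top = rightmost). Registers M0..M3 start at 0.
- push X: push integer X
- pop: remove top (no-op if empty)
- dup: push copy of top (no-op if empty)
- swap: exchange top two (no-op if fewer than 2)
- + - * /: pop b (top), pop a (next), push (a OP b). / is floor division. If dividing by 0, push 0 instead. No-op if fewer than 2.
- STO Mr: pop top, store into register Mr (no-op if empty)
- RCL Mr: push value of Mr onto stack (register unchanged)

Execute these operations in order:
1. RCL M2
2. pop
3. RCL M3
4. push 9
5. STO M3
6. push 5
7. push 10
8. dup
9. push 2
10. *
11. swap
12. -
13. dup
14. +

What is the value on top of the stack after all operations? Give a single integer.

Answer: 20

Derivation:
After op 1 (RCL M2): stack=[0] mem=[0,0,0,0]
After op 2 (pop): stack=[empty] mem=[0,0,0,0]
After op 3 (RCL M3): stack=[0] mem=[0,0,0,0]
After op 4 (push 9): stack=[0,9] mem=[0,0,0,0]
After op 5 (STO M3): stack=[0] mem=[0,0,0,9]
After op 6 (push 5): stack=[0,5] mem=[0,0,0,9]
After op 7 (push 10): stack=[0,5,10] mem=[0,0,0,9]
After op 8 (dup): stack=[0,5,10,10] mem=[0,0,0,9]
After op 9 (push 2): stack=[0,5,10,10,2] mem=[0,0,0,9]
After op 10 (*): stack=[0,5,10,20] mem=[0,0,0,9]
After op 11 (swap): stack=[0,5,20,10] mem=[0,0,0,9]
After op 12 (-): stack=[0,5,10] mem=[0,0,0,9]
After op 13 (dup): stack=[0,5,10,10] mem=[0,0,0,9]
After op 14 (+): stack=[0,5,20] mem=[0,0,0,9]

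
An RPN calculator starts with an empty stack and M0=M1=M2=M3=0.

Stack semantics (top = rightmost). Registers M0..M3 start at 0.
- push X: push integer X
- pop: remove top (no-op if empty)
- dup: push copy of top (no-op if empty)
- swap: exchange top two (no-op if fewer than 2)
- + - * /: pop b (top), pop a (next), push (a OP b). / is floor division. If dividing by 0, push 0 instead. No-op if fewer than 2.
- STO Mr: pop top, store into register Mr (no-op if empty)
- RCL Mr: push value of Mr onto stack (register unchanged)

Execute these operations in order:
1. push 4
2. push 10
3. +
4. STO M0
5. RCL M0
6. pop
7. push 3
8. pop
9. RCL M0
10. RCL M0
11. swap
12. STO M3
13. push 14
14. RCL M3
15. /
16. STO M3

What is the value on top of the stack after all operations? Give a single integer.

After op 1 (push 4): stack=[4] mem=[0,0,0,0]
After op 2 (push 10): stack=[4,10] mem=[0,0,0,0]
After op 3 (+): stack=[14] mem=[0,0,0,0]
After op 4 (STO M0): stack=[empty] mem=[14,0,0,0]
After op 5 (RCL M0): stack=[14] mem=[14,0,0,0]
After op 6 (pop): stack=[empty] mem=[14,0,0,0]
After op 7 (push 3): stack=[3] mem=[14,0,0,0]
After op 8 (pop): stack=[empty] mem=[14,0,0,0]
After op 9 (RCL M0): stack=[14] mem=[14,0,0,0]
After op 10 (RCL M0): stack=[14,14] mem=[14,0,0,0]
After op 11 (swap): stack=[14,14] mem=[14,0,0,0]
After op 12 (STO M3): stack=[14] mem=[14,0,0,14]
After op 13 (push 14): stack=[14,14] mem=[14,0,0,14]
After op 14 (RCL M3): stack=[14,14,14] mem=[14,0,0,14]
After op 15 (/): stack=[14,1] mem=[14,0,0,14]
After op 16 (STO M3): stack=[14] mem=[14,0,0,1]

Answer: 14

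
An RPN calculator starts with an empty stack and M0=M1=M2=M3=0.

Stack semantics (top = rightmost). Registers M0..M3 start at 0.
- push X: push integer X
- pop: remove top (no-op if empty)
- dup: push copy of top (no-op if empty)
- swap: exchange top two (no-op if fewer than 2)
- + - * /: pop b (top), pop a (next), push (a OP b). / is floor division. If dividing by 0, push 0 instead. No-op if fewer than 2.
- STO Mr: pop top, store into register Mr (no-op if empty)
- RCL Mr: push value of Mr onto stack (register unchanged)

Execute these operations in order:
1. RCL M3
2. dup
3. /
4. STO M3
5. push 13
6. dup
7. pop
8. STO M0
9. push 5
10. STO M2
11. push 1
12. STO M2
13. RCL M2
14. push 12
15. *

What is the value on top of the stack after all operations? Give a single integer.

Answer: 12

Derivation:
After op 1 (RCL M3): stack=[0] mem=[0,0,0,0]
After op 2 (dup): stack=[0,0] mem=[0,0,0,0]
After op 3 (/): stack=[0] mem=[0,0,0,0]
After op 4 (STO M3): stack=[empty] mem=[0,0,0,0]
After op 5 (push 13): stack=[13] mem=[0,0,0,0]
After op 6 (dup): stack=[13,13] mem=[0,0,0,0]
After op 7 (pop): stack=[13] mem=[0,0,0,0]
After op 8 (STO M0): stack=[empty] mem=[13,0,0,0]
After op 9 (push 5): stack=[5] mem=[13,0,0,0]
After op 10 (STO M2): stack=[empty] mem=[13,0,5,0]
After op 11 (push 1): stack=[1] mem=[13,0,5,0]
After op 12 (STO M2): stack=[empty] mem=[13,0,1,0]
After op 13 (RCL M2): stack=[1] mem=[13,0,1,0]
After op 14 (push 12): stack=[1,12] mem=[13,0,1,0]
After op 15 (*): stack=[12] mem=[13,0,1,0]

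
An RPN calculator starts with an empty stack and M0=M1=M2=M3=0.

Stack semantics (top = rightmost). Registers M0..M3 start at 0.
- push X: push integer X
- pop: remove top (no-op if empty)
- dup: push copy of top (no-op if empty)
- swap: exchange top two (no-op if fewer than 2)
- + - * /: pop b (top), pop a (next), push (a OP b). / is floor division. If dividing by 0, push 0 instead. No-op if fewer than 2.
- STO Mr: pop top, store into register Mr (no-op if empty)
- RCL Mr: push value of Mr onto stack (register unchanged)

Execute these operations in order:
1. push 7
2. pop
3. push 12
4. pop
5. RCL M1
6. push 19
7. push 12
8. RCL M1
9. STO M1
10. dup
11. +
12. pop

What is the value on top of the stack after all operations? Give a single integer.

After op 1 (push 7): stack=[7] mem=[0,0,0,0]
After op 2 (pop): stack=[empty] mem=[0,0,0,0]
After op 3 (push 12): stack=[12] mem=[0,0,0,0]
After op 4 (pop): stack=[empty] mem=[0,0,0,0]
After op 5 (RCL M1): stack=[0] mem=[0,0,0,0]
After op 6 (push 19): stack=[0,19] mem=[0,0,0,0]
After op 7 (push 12): stack=[0,19,12] mem=[0,0,0,0]
After op 8 (RCL M1): stack=[0,19,12,0] mem=[0,0,0,0]
After op 9 (STO M1): stack=[0,19,12] mem=[0,0,0,0]
After op 10 (dup): stack=[0,19,12,12] mem=[0,0,0,0]
After op 11 (+): stack=[0,19,24] mem=[0,0,0,0]
After op 12 (pop): stack=[0,19] mem=[0,0,0,0]

Answer: 19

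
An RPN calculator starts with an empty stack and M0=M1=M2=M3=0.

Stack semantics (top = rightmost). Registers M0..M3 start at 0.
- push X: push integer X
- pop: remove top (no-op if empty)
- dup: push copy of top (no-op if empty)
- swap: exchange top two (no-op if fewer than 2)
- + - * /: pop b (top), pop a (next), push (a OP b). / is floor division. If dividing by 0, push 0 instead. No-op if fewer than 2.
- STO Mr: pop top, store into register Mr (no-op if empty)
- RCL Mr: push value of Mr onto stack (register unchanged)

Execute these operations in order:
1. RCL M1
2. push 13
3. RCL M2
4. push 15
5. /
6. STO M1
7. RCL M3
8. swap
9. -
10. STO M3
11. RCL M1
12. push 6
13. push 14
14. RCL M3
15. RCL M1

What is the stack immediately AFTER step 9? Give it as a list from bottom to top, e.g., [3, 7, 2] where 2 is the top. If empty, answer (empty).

After op 1 (RCL M1): stack=[0] mem=[0,0,0,0]
After op 2 (push 13): stack=[0,13] mem=[0,0,0,0]
After op 3 (RCL M2): stack=[0,13,0] mem=[0,0,0,0]
After op 4 (push 15): stack=[0,13,0,15] mem=[0,0,0,0]
After op 5 (/): stack=[0,13,0] mem=[0,0,0,0]
After op 6 (STO M1): stack=[0,13] mem=[0,0,0,0]
After op 7 (RCL M3): stack=[0,13,0] mem=[0,0,0,0]
After op 8 (swap): stack=[0,0,13] mem=[0,0,0,0]
After op 9 (-): stack=[0,-13] mem=[0,0,0,0]

[0, -13]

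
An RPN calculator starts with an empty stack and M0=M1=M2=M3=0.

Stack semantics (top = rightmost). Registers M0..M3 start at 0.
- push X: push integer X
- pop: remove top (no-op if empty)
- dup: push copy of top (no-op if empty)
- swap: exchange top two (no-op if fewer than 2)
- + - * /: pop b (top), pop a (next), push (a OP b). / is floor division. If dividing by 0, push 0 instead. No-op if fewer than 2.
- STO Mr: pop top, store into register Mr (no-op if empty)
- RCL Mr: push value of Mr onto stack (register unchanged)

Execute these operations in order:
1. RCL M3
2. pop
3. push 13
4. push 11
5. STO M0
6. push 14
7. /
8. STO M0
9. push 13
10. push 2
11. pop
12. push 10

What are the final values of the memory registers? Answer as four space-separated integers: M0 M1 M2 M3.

Answer: 0 0 0 0

Derivation:
After op 1 (RCL M3): stack=[0] mem=[0,0,0,0]
After op 2 (pop): stack=[empty] mem=[0,0,0,0]
After op 3 (push 13): stack=[13] mem=[0,0,0,0]
After op 4 (push 11): stack=[13,11] mem=[0,0,0,0]
After op 5 (STO M0): stack=[13] mem=[11,0,0,0]
After op 6 (push 14): stack=[13,14] mem=[11,0,0,0]
After op 7 (/): stack=[0] mem=[11,0,0,0]
After op 8 (STO M0): stack=[empty] mem=[0,0,0,0]
After op 9 (push 13): stack=[13] mem=[0,0,0,0]
After op 10 (push 2): stack=[13,2] mem=[0,0,0,0]
After op 11 (pop): stack=[13] mem=[0,0,0,0]
After op 12 (push 10): stack=[13,10] mem=[0,0,0,0]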